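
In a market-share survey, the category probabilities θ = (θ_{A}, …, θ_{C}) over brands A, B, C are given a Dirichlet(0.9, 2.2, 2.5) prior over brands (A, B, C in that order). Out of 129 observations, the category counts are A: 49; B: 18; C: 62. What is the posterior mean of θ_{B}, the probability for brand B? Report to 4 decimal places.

The Dirichlet prior is conjugate to the Multinomial likelihood: each posterior αⱼ = prior αⱼ + observed count nⱼ.
Posterior concentration: (49.9, 20.2, 64.5), total = 134.6.
E[θ_{B}|data] = α_{B}/Σα = 20.2/134.6 = 0.1501.

0.1501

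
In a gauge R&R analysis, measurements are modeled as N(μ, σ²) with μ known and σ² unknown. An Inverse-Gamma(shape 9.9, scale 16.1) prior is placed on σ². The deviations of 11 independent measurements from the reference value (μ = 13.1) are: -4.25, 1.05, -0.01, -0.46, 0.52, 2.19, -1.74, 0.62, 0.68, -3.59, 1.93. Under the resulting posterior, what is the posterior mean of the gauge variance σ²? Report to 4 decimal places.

2.6781

With known mean μ and an Inverse-Gamma(α, β) prior on σ², the Normal likelihood is conjugate: posterior is Inv-Gamma(α + n/2, β + Σ(xᵢ−μ)²/2).
Σ(xᵢ−μ)² = (-4.25)² + (1.05)² + (-0.01)² + (-0.46)² + (0.52)² + (2.19)² + (-1.74)² + (0.62)² + (0.68)² + (-3.59)² + (1.93)² = 44.9306.
Posterior: Inv-Gamma(9.9 + 11/2, 16.1 + 44.9306/2) = Inv-Gamma(15.40, 38.56530).
E[σ²|data] = β/(α−1) = 38.56530/14.40 = 2.6781.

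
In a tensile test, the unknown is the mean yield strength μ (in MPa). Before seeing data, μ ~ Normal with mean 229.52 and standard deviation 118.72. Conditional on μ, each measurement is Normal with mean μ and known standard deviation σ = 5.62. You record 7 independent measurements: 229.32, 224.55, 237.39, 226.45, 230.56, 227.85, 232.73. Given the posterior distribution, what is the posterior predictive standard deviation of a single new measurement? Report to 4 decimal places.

6.0079

For Normal data with known variance σ², a Normal(μ₀, σ₀²) prior on μ is conjugate. Posterior precision = 1/σ₀² + n/σ²; posterior mean is the precision-weighted average of μ₀ and x̄.
σ₀² = 118.72² = 14094.4384, σ² = 5.62² = 31.5844; σ² + n·σ₀² = 31.5844 + 7·14094.4384 = 98692.6532.
Posterior precision = 1/σ₀² + n/σ² = 1/14094.4384 + 7/31.5844 = (σ² + n·σ₀²)/(σ₀²σ²) = 98692.6532/(14094.4384·31.5844); posterior variance σₙ² = σ₀²σ²/(σ² + n·σ₀²) = 14094.4384·31.5844/98692.6532 = 4.510613.
Predictive variance for one new observation = σₙ² + σ² = 14094.4384·31.5844/98692.6532 + 31.5844 = σ²·(σ₀² + 98692.6532)/98692.6532 = 31.5844·112787.0916/98692.6532 = 36.095013; SD = √(31.5844·112787.0916/98692.6532) = 6.0079.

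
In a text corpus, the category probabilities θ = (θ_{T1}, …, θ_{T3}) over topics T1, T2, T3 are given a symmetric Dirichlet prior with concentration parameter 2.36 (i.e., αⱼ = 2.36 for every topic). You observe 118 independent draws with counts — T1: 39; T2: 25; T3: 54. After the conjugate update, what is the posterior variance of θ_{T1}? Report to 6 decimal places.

0.001755

The Dirichlet prior is conjugate to the Multinomial likelihood: each posterior αⱼ = prior αⱼ + observed count nⱼ.
Posterior concentration: (41.36, 27.36, 56.36), total = 125.08.
Var[θ_j] = α_j(Σα−α_j)/((Σα)²(Σα+1)) = 41.36·83.72/(125.08²·126.08) = 0.001755.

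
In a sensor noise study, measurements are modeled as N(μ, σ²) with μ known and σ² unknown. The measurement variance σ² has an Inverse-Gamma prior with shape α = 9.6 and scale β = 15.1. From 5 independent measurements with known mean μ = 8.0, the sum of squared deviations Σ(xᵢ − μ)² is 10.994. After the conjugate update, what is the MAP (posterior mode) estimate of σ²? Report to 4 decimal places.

1.5723

With known mean μ and an Inverse-Gamma(α, β) prior on σ², the Normal likelihood is conjugate: posterior is Inv-Gamma(α + n/2, β + Σ(xᵢ−μ)²/2).
Posterior: Inv-Gamma(9.6 + 5/2, 15.1 + 10.994/2) = Inv-Gamma(12.10, 20.5970).
Mode = β/(α+1) = 20.5970/13.10 = 1.5723.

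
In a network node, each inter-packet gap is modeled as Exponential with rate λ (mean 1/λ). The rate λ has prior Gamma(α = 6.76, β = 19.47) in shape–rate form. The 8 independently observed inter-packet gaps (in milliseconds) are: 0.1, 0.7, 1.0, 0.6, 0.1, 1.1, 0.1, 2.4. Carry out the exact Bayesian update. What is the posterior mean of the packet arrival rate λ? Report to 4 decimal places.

0.5772

With a Gamma(shape α, rate β) prior on the exponential rate λ, the posterior after n observations with total T = Σxᵢ is Gamma(α+n, β+T).
Sum of observations T = 6.1 milliseconds; n = 8.
Posterior: Gamma(6.76+8, 19.47+6.1) = Gamma(14.76, 25.57).
Posterior mean of λ = α/β = 14.76/25.57 = 0.5772.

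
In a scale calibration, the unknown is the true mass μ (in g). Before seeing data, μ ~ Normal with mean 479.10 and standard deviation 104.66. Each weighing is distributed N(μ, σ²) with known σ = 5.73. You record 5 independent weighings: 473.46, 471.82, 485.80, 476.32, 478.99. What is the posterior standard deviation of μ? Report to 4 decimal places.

For Normal data with known variance σ², a Normal(μ₀, σ₀²) prior on μ is conjugate. Posterior precision = 1/σ₀² + n/σ²; posterior mean is the precision-weighted average of μ₀ and x̄.
σ₀² = 104.66² = 10953.7156, σ² = 5.73² = 32.8329; σ² + n·σ₀² = 32.8329 + 5·10953.7156 = 54801.4109.
Posterior precision = 1/σ₀² + n/σ² = 1/10953.7156 + 5/32.8329 = (σ² + n·σ₀²)/(σ₀²σ²) = 54801.4109/(10953.7156·32.8329); posterior variance σₙ² = σ₀²σ²/(σ² + n·σ₀²) = 10953.7156·32.8329/54801.4109 = 6.562646.
Posterior SD = √σₙ² = √(10953.7156·32.8329/54801.4109) = 2.5618.

2.5618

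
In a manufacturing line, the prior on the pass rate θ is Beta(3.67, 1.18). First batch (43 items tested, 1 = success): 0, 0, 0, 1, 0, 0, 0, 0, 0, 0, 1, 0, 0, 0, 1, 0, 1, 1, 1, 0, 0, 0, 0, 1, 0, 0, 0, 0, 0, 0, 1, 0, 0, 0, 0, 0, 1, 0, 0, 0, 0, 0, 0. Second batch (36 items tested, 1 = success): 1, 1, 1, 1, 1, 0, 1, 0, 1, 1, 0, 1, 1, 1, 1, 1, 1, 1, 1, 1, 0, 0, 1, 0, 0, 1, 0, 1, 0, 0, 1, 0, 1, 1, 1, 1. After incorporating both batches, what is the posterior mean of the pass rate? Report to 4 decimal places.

The Beta prior is conjugate to a Binomial/Bernoulli likelihood; the update adds successes to α and failures to β.
After batch 1: Beta(3.67+9, 1.18+34) = Beta(12.67, 35.18).
After batch 2: Beta(12.67+25, 35.18+11) = Beta(37.67, 46.18).
Posterior mean = α/(α+β) = 37.67/83.85 = 0.4493.

0.4493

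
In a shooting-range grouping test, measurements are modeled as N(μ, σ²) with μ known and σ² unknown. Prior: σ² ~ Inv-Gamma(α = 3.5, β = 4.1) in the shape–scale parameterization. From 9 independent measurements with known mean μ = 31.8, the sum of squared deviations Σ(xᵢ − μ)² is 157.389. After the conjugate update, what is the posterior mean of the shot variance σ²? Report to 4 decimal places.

11.8278

With known mean μ and an Inverse-Gamma(α, β) prior on σ², the Normal likelihood is conjugate: posterior is Inv-Gamma(α + n/2, β + Σ(xᵢ−μ)²/2).
Posterior: Inv-Gamma(3.5 + 9/2, 4.1 + 157.389/2) = Inv-Gamma(8.00, 82.7945).
E[σ²|data] = β/(α−1) = 82.7945/7.00 = 11.8278.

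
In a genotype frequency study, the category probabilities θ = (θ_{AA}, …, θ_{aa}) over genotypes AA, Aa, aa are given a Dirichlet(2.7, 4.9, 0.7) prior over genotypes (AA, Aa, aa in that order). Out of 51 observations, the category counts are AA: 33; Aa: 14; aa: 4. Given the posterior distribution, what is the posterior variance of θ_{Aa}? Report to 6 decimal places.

The Dirichlet prior is conjugate to the Multinomial likelihood: each posterior αⱼ = prior αⱼ + observed count nⱼ.
Posterior concentration: (35.7, 18.9, 4.7), total = 59.3.
Var[θ_j] = α_j(Σα−α_j)/((Σα)²(Σα+1)) = 18.9·40.4/(59.3²·60.3) = 0.003601.

0.003601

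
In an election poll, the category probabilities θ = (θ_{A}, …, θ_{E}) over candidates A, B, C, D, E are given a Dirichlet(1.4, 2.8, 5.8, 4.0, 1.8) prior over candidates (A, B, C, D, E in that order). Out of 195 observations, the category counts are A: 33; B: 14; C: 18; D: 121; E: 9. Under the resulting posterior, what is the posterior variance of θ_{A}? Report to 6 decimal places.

The Dirichlet prior is conjugate to the Multinomial likelihood: each posterior αⱼ = prior αⱼ + observed count nⱼ.
Posterior concentration: (34.4, 16.8, 23.8, 125.0, 10.8), total = 210.8.
Var[θ_j] = α_j(Σα−α_j)/((Σα)²(Σα+1)) = 34.4·176.4/(210.8²·211.8) = 0.000645.

0.000645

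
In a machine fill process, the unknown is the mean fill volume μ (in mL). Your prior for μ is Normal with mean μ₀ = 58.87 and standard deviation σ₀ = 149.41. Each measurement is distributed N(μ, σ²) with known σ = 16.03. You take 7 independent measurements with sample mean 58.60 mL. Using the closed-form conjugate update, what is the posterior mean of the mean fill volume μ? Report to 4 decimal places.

58.6004

For Normal data with known variance σ², a Normal(μ₀, σ₀²) prior on μ is conjugate. Posterior precision = 1/σ₀² + n/σ²; posterior mean is the precision-weighted average of μ₀ and x̄.
n·x̄ = 7·58.60 = 410.2.
σ₀² = 149.41² = 22323.3481, σ² = 16.03² = 256.9609; σ² + n·σ₀² = 256.9609 + 7·22323.3481 = 156520.3976.
Posterior mean = (μ₀/σ₀² + n·x̄/σ²)/(1/σ₀² + n/σ²) = (σ²·μ₀ + σ₀²·n·x̄)/(σ² + n·σ₀²) = (256.9609·58.87 + 22323.3481·410.2)/156520.3976 = 9172164.678803/156520.3976 = 58.6004.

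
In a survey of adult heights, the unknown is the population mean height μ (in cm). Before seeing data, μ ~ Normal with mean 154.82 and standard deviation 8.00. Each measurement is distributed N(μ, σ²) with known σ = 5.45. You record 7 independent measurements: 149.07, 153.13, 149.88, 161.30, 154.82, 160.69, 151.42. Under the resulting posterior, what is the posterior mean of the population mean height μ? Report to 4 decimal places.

For Normal data with known variance σ², a Normal(μ₀, σ₀²) prior on μ is conjugate. Posterior precision = 1/σ₀² + n/σ²; posterior mean is the precision-weighted average of μ₀ and x̄.
Σxᵢ = 149.07 + 153.13 + 149.88 + 161.30 + 154.82 + 160.69 + 151.42 = 1080.31, so n·x̄ = 1080.31.
σ₀² = 8.00² = 64, σ² = 5.45² = 29.7025; σ² + n·σ₀² = 29.7025 + 7·64 = 477.7025.
Posterior mean = (μ₀/σ₀² + n·x̄/σ²)/(1/σ₀² + n/σ²) = (σ²·μ₀ + σ₀²·n·x̄)/(σ² + n·σ₀²) = (29.7025·154.82 + 64·1080.31)/477.7025 = 73738.38105/477.7025 = 154.3605.

154.3605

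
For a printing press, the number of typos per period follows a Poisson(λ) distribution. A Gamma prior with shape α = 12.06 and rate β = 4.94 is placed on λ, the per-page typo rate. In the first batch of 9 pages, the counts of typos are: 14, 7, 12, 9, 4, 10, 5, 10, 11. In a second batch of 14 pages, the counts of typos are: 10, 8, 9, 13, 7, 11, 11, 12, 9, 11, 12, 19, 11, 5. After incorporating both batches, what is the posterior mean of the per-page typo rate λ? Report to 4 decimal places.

With a Gamma(shape α, rate β) prior, the Poisson likelihood is conjugate: the posterior is Gamma(α + ΣXᵢ, β + n).
Batch 1: sum of counts S = 82 over n = 9 pages.
After batch 1: Gamma(α+S, β+n) = Gamma(12.06+82, 4.94+9) = Gamma(94.06, 13.94).
Batch 2: sum of counts S = 148 over n = 14 pages.
After batch 2: Gamma(α+S, β+n) = Gamma(94.06+148, 13.94+14) = Gamma(242.06, 27.94).
Posterior mean = α/β = 242.06/27.94 = 8.6636.

8.6636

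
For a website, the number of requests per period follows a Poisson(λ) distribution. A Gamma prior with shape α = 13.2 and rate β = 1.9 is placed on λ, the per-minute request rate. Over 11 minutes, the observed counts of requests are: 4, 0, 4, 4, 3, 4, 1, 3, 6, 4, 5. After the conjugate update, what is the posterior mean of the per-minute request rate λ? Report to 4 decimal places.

3.9690

With a Gamma(shape α, rate β) prior, the Poisson likelihood is conjugate: the posterior is Gamma(α + ΣXᵢ, β + n).
Sum of counts S = 38 over n = 11 minutes.
Posterior: Gamma(α+S, β+n) = Gamma(13.2+38, 1.9+11) = Gamma(51.2, 12.9).
Posterior mean = α/β = 51.2/12.9 = 3.9690.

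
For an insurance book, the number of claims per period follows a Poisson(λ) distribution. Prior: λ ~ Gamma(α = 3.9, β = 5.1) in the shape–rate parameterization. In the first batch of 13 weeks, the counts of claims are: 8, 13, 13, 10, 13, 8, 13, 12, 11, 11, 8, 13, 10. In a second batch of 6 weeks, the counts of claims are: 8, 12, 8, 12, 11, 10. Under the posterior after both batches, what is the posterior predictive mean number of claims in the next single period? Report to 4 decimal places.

With a Gamma(shape α, rate β) prior, the Poisson likelihood is conjugate: the posterior is Gamma(α + ΣXᵢ, β + n).
Batch 1: sum of counts S = 143 over n = 13 weeks.
After batch 1: Gamma(α+S, β+n) = Gamma(3.9+143, 5.1+13) = Gamma(146.9, 18.1).
Batch 2: sum of counts S = 61 over n = 6 weeks.
After batch 2: Gamma(α+S, β+n) = Gamma(146.9+61, 18.1+6) = Gamma(207.9, 24.1).
The predictive distribution for one future period is NegBinom with mean α/β = 8.6266.

8.6266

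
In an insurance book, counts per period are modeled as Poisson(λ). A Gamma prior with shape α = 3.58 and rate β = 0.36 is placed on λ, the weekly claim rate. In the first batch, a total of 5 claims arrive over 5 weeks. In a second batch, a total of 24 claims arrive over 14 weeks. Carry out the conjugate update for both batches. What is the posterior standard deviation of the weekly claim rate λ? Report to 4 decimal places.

0.2948

With a Gamma(shape α, rate β) prior, the Poisson likelihood is conjugate: the posterior is Gamma(α + ΣXᵢ, β + n).
After batch 1: Gamma(α+S, β+n) = Gamma(3.58+5, 0.36+5) = Gamma(8.58, 5.36).
After batch 2: Gamma(α+S, β+n) = Gamma(8.58+24, 5.36+14) = Gamma(32.58, 19.36).
SD = √α/β = √32.58/19.36 = 0.2948.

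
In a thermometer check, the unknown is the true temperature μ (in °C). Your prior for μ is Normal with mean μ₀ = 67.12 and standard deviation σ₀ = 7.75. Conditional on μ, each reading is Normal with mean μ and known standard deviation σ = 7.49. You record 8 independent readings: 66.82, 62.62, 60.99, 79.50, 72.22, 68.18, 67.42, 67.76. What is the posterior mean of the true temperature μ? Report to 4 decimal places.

68.0770

For Normal data with known variance σ², a Normal(μ₀, σ₀²) prior on μ is conjugate. Posterior precision = 1/σ₀² + n/σ²; posterior mean is the precision-weighted average of μ₀ and x̄.
Σxᵢ = 66.82 + 62.62 + 60.99 + 79.50 + 72.22 + 68.18 + 67.42 + 67.76 = 545.51, so n·x̄ = 545.51.
σ₀² = 7.75² = 60.0625, σ² = 7.49² = 56.1001; σ² + n·σ₀² = 56.1001 + 8·60.0625 = 536.6001.
Posterior mean = (μ₀/σ₀² + n·x̄/σ²)/(1/σ₀² + n/σ²) = (σ²·μ₀ + σ₀²·n·x̄)/(σ² + n·σ₀²) = (56.1001·67.12 + 60.0625·545.51)/536.6001 = 36530.133087/536.6001 = 68.0770.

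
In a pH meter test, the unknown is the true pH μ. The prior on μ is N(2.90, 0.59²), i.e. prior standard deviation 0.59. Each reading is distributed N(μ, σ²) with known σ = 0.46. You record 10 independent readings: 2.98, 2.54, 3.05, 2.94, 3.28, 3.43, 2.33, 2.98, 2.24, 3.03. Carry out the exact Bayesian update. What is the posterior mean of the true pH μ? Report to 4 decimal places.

2.8811

For Normal data with known variance σ², a Normal(μ₀, σ₀²) prior on μ is conjugate. Posterior precision = 1/σ₀² + n/σ²; posterior mean is the precision-weighted average of μ₀ and x̄.
Σxᵢ = 2.98 + 2.54 + 3.05 + 2.94 + 3.28 + 3.43 + 2.33 + 2.98 + 2.24 + 3.03 = 28.8, so n·x̄ = 28.8.
σ₀² = 0.59² = 0.3481, σ² = 0.46² = 0.2116; σ² + n·σ₀² = 0.2116 + 10·0.3481 = 3.6926.
Posterior mean = (μ₀/σ₀² + n·x̄/σ²)/(1/σ₀² + n/σ²) = (σ²·μ₀ + σ₀²·n·x̄)/(σ² + n·σ₀²) = (0.2116·2.90 + 0.3481·28.8)/3.6926 = 10.63892/3.6926 = 2.8811.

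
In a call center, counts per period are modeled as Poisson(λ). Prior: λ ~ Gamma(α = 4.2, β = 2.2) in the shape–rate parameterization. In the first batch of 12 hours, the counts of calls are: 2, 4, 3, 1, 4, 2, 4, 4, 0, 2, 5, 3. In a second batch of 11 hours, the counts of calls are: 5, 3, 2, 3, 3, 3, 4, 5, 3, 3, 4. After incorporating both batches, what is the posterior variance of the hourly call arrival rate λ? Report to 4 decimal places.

With a Gamma(shape α, rate β) prior, the Poisson likelihood is conjugate: the posterior is Gamma(α + ΣXᵢ, β + n).
Batch 1: sum of counts S = 34 over n = 12 hours.
After batch 1: Gamma(α+S, β+n) = Gamma(4.2+34, 2.2+12) = Gamma(38.2, 14.2).
Batch 2: sum of counts S = 38 over n = 11 hours.
After batch 2: Gamma(α+S, β+n) = Gamma(38.2+38, 14.2+11) = Gamma(76.2, 25.2).
Var = α/β² = 76.2/25.2² = 0.1200.

0.1200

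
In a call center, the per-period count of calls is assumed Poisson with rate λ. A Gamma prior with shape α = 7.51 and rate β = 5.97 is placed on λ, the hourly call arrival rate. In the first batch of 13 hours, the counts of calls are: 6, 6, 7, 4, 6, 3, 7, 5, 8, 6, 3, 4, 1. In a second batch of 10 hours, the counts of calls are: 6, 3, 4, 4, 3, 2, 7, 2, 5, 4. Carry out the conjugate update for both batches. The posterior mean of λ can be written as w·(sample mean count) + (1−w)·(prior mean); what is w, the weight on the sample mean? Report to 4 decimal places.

0.7939

With a Gamma(shape α, rate β) prior, the Poisson likelihood is conjugate: the posterior is Gamma(α + ΣXᵢ, β + n).
Total number of hours: n = 13 + 10 = 23.
Posterior mean = (α₀+S)/(β₀+n) = [n/(β₀+n)]·(S/n) + [β₀/(β₀+n)]·(α₀/β₀), so only n and β₀ enter the weight.
Weight on data w = n/(β₀+n) = 23/(5.97+23) = 23/28.97 = 0.7939.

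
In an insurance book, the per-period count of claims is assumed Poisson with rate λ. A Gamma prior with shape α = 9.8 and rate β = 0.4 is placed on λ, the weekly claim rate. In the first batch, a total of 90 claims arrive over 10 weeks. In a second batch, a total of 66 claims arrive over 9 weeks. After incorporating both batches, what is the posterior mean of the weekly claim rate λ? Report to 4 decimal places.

With a Gamma(shape α, rate β) prior, the Poisson likelihood is conjugate: the posterior is Gamma(α + ΣXᵢ, β + n).
After batch 1: Gamma(α+S, β+n) = Gamma(9.8+90, 0.4+10) = Gamma(99.8, 10.4).
After batch 2: Gamma(α+S, β+n) = Gamma(99.8+66, 10.4+9) = Gamma(165.8, 19.4).
Posterior mean = α/β = 165.8/19.4 = 8.5464.

8.5464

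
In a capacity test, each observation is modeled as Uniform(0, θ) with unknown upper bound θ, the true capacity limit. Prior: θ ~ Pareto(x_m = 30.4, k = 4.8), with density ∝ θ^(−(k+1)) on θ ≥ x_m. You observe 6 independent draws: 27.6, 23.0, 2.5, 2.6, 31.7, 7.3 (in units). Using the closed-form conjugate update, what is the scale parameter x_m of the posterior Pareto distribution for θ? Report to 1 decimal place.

31.7

A Pareto(scale x_m, shape k) prior on the upper bound θ of Uniform(0, θ) is conjugate: posterior is Pareto(max(x_m, max xᵢ), k + n).
Sample maximum = 31.7; prior scale x_m = 30.4 → posterior scale = max = 31.7.
Posterior shape = 4.8 + 6 = 10.8.
Posterior scale x_m = 31.7.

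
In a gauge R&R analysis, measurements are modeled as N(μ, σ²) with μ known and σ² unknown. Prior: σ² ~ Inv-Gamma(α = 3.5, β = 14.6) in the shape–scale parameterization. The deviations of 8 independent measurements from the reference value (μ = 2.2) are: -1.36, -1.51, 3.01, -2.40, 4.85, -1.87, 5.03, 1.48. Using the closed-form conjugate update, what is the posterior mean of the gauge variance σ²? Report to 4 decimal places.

With known mean μ and an Inverse-Gamma(α, β) prior on σ², the Normal likelihood is conjugate: posterior is Inv-Gamma(α + n/2, β + Σ(xᵢ−μ)²/2).
Σ(xᵢ−μ)² = (-1.36)² + (-1.51)² + (3.01)² + (-2.40)² + (4.85)² + (-1.87)² + (5.03)² + (1.48)² = 73.4605.
Posterior: Inv-Gamma(3.5 + 8/2, 14.6 + 73.4605/2) = Inv-Gamma(7.50, 51.33025).
E[σ²|data] = β/(α−1) = 51.33025/6.50 = 7.8970.

7.8970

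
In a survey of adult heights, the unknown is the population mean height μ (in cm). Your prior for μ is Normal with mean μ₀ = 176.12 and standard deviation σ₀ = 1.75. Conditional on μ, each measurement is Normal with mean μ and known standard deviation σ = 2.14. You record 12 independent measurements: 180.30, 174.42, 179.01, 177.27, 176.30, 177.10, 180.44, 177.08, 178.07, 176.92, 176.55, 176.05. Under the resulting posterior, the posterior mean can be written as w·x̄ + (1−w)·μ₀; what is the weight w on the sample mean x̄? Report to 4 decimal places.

0.8892

For Normal data with known variance σ², a Normal(μ₀, σ₀²) prior on μ is conjugate. Posterior precision = 1/σ₀² + n/σ²; posterior mean is the precision-weighted average of μ₀ and x̄.
σ₀² = 1.75² = 3.0625, σ² = 2.14² = 4.5796. Prior precision 1/σ₀² = 1/3.0625; data precision n/σ² = 12/4.5796.
w = (n/σ²)/(1/σ₀² + n/σ²) = n·σ₀²/(σ² + n·σ₀²) = 12·3.0625/(4.5796 + 12·3.0625) = 36.75/41.3296 = 0.8892.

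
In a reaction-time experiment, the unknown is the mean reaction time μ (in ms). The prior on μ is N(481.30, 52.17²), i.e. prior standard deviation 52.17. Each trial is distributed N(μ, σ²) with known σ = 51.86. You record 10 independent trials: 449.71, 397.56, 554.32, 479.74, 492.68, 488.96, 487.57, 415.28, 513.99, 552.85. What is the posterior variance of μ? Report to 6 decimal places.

244.759976

For Normal data with known variance σ², a Normal(μ₀, σ₀²) prior on μ is conjugate. Posterior precision = 1/σ₀² + n/σ²; posterior mean is the precision-weighted average of μ₀ and x̄.
σ₀² = 52.17² = 2721.7089, σ² = 51.86² = 2689.4596; σ² + n·σ₀² = 2689.4596 + 10·2721.7089 = 29906.5486.
Posterior precision = 1/σ₀² + n/σ² = 1/2721.7089 + 10/2689.4596 = (σ² + n·σ₀²)/(σ₀²σ²) = 29906.5486/(2721.7089·2689.4596); posterior variance σₙ² = σ₀²σ²/(σ² + n·σ₀²) = 2721.7089·2689.4596/29906.5486 = 244.759976.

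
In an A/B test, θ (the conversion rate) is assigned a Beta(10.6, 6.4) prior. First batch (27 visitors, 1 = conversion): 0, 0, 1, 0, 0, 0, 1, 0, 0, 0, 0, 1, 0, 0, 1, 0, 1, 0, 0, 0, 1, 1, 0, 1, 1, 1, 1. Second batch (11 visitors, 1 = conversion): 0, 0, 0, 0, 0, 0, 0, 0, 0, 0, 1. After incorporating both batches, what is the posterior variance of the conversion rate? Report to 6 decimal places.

0.004323

The Beta prior is conjugate to a Binomial/Bernoulli likelihood; the update adds successes to α and failures to β.
After batch 1: Beta(10.6+11, 6.4+16) = Beta(21.6, 22.4).
After batch 2: Beta(21.6+1, 22.4+10) = Beta(22.6, 32.4).
Var = αβ/((α+β)²(α+β+1)) = 22.6·32.4/(55.0²·56.0) = 0.004323.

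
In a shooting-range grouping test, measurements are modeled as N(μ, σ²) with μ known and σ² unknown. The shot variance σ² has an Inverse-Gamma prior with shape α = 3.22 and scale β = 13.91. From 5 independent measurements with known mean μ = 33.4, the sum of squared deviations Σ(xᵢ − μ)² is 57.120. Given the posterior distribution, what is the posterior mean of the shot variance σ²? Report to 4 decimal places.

8.9979

With known mean μ and an Inverse-Gamma(α, β) prior on σ², the Normal likelihood is conjugate: posterior is Inv-Gamma(α + n/2, β + Σ(xᵢ−μ)²/2).
Posterior: Inv-Gamma(3.22 + 5/2, 13.91 + 57.120/2) = Inv-Gamma(5.72, 42.4700).
E[σ²|data] = β/(α−1) = 42.4700/4.72 = 8.9979.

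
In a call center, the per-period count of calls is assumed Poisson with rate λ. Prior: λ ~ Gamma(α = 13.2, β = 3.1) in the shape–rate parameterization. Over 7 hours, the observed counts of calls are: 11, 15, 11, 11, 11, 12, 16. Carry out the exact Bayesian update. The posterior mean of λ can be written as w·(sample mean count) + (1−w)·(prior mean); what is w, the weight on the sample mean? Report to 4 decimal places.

0.6931

With a Gamma(shape α, rate β) prior, the Poisson likelihood is conjugate: the posterior is Gamma(α + ΣXᵢ, β + n).
Posterior mean = (α₀+S)/(β₀+n) = [n/(β₀+n)]·(S/n) + [β₀/(β₀+n)]·(α₀/β₀), so only n and β₀ enter the weight.
Weight on data w = n/(β₀+n) = 7/(3.1+7) = 7/10.1 = 0.6931.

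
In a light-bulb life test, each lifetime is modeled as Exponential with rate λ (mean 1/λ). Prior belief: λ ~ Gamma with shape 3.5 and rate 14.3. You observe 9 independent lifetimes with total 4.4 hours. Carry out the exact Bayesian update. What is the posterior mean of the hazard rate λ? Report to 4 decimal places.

0.6684

With a Gamma(shape α, rate β) prior on the exponential rate λ, the posterior after n observations with total T = Σxᵢ is Gamma(α+n, β+T).
Posterior: Gamma(3.5+9, 14.3+4.4) = Gamma(12.5, 18.7).
Posterior mean of λ = α/β = 12.5/18.7 = 0.6684.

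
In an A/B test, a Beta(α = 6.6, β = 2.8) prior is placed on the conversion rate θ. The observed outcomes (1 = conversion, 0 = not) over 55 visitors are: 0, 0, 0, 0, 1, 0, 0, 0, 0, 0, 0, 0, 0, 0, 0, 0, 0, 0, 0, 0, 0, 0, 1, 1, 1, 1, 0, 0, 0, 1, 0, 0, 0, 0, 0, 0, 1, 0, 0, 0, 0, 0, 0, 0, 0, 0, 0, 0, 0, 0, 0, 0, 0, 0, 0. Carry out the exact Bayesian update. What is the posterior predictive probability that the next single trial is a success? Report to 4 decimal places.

0.2112

The Beta prior is conjugate to a Binomial/Bernoulli likelihood; the update adds successes to α and failures to β.
Posterior: Beta(α+k, β+n−k) = Beta(6.6+7, 2.8+48) = Beta(13.6, 50.8).
For a single future Bernoulli trial, P(success | data) = α/(α+β) = 0.2112.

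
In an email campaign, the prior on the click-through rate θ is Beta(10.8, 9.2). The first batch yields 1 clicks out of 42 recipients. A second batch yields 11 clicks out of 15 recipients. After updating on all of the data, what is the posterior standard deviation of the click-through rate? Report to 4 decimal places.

The Beta prior is conjugate to a Binomial/Bernoulli likelihood; the update adds successes to α and failures to β.
After batch 1: Beta(10.8+1, 9.2+41) = Beta(11.8, 50.2).
After batch 2: Beta(11.8+11, 50.2+4) = Beta(22.8, 54.2).
Var = αβ/((α+β)²(α+β+1)) = 22.8·54.2/(77.0²·78.0) = 0.00267213; SD = √0.00267213 = 0.0517.

0.0517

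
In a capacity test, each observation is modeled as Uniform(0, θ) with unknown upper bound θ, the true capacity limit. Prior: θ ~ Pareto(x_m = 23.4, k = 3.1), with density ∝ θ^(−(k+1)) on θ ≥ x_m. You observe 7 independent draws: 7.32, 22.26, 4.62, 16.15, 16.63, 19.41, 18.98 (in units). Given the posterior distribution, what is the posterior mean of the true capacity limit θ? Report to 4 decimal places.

25.9714

A Pareto(scale x_m, shape k) prior on the upper bound θ of Uniform(0, θ) is conjugate: posterior is Pareto(max(x_m, max xᵢ), k + n).
Sample maximum = 22.26; prior scale x_m = 23.4 → posterior scale = max = 23.40.
Posterior shape = 3.1 + 7 = 10.1.
E[θ|data] = k·x_m/(k−1) = 10.1·23.40/9.1 = 25.9714.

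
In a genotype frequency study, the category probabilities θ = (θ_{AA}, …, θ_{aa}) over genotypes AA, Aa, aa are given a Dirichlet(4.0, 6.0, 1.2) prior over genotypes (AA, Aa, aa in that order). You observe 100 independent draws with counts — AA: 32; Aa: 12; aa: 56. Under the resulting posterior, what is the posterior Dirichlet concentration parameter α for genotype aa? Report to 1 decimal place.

57.2

The Dirichlet prior is conjugate to the Multinomial likelihood: each posterior αⱼ = prior αⱼ + observed count nⱼ.
Posterior concentration: (36.0, 18.0, 57.2), total = 111.2.
α_{aa} = 1.2 + 56 = 57.2.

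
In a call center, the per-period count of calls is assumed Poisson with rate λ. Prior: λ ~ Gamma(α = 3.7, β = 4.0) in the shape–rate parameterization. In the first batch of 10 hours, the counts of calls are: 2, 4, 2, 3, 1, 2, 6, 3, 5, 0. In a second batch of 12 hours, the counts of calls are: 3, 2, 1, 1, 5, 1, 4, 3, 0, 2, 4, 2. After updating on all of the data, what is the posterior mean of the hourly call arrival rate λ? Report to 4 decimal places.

With a Gamma(shape α, rate β) prior, the Poisson likelihood is conjugate: the posterior is Gamma(α + ΣXᵢ, β + n).
Batch 1: sum of counts S = 28 over n = 10 hours.
After batch 1: Gamma(α+S, β+n) = Gamma(3.7+28, 4.0+10) = Gamma(31.7, 14.0).
Batch 2: sum of counts S = 28 over n = 12 hours.
After batch 2: Gamma(α+S, β+n) = Gamma(31.7+28, 14.0+12) = Gamma(59.7, 26.0).
Posterior mean = α/β = 59.7/26.0 = 2.2962.

2.2962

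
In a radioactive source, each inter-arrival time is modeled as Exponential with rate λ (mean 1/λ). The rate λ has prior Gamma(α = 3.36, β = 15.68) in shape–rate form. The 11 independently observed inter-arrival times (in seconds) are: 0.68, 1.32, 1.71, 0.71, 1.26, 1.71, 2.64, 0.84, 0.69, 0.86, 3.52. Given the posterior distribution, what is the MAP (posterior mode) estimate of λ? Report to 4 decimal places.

0.4225

With a Gamma(shape α, rate β) prior on the exponential rate λ, the posterior after n observations with total T = Σxᵢ is Gamma(α+n, β+T).
Sum of observations T = 15.94 seconds; n = 11.
Posterior: Gamma(3.36+11, 15.68+15.94) = Gamma(14.36, 31.62).
Mode = (α−1)/β = 0.4225.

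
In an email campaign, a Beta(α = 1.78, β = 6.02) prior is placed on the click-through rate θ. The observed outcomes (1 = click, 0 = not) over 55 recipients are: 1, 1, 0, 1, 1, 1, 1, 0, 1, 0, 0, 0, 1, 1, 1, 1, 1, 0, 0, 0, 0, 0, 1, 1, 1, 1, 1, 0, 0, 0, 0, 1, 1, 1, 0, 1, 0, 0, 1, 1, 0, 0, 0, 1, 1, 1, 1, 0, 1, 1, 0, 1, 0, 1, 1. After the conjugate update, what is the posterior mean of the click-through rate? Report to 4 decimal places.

0.5379

The Beta prior is conjugate to a Binomial/Bernoulli likelihood; the update adds successes to α and failures to β.
Posterior: Beta(α+k, β+n−k) = Beta(1.78+32, 6.02+23) = Beta(33.78, 29.02).
Posterior mean = α/(α+β) = 33.78/62.80 = 0.5379.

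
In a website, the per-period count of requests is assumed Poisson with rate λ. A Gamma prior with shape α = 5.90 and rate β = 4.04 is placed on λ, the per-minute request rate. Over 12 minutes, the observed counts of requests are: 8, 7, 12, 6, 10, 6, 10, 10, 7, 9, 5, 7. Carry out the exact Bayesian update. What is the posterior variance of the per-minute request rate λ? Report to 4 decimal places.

0.4000

With a Gamma(shape α, rate β) prior, the Poisson likelihood is conjugate: the posterior is Gamma(α + ΣXᵢ, β + n).
Sum of counts S = 97 over n = 12 minutes.
Posterior: Gamma(α+S, β+n) = Gamma(5.90+97, 4.04+12) = Gamma(102.90, 16.04).
Var = α/β² = 102.90/16.04² = 0.4000.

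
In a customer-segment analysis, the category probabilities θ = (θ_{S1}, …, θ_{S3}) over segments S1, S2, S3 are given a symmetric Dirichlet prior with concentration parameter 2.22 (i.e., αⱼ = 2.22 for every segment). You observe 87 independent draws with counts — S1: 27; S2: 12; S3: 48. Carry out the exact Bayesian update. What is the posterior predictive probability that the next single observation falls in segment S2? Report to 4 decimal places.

The Dirichlet prior is conjugate to the Multinomial likelihood: each posterior αⱼ = prior αⱼ + observed count nⱼ.
Posterior concentration: (29.22, 14.22, 50.22), total = 93.66.
P(next = S2 | data) = α_{S2}/Σα = 0.1518.

0.1518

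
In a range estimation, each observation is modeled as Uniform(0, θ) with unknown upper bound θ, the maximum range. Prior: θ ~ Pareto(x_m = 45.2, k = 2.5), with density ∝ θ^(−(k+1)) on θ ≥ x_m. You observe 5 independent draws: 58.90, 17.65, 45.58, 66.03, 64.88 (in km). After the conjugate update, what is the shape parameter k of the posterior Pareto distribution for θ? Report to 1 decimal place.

A Pareto(scale x_m, shape k) prior on the upper bound θ of Uniform(0, θ) is conjugate: posterior is Pareto(max(x_m, max xᵢ), k + n).
Sample maximum = 66.03; prior scale x_m = 45.2 → posterior scale = max = 66.03.
Posterior shape = 2.5 + 5 = 7.5.
Posterior shape k = 7.5.

7.5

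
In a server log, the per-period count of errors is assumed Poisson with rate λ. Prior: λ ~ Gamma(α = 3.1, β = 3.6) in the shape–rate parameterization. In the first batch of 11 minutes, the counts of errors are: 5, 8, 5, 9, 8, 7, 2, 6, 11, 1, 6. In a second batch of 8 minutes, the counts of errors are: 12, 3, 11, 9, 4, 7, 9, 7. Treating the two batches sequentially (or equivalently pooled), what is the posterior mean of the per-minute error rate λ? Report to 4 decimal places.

With a Gamma(shape α, rate β) prior, the Poisson likelihood is conjugate: the posterior is Gamma(α + ΣXᵢ, β + n).
Batch 1: sum of counts S = 68 over n = 11 minutes.
After batch 1: Gamma(α+S, β+n) = Gamma(3.1+68, 3.6+11) = Gamma(71.1, 14.6).
Batch 2: sum of counts S = 62 over n = 8 minutes.
After batch 2: Gamma(α+S, β+n) = Gamma(71.1+62, 14.6+8) = Gamma(133.1, 22.6).
Posterior mean = α/β = 133.1/22.6 = 5.8894.

5.8894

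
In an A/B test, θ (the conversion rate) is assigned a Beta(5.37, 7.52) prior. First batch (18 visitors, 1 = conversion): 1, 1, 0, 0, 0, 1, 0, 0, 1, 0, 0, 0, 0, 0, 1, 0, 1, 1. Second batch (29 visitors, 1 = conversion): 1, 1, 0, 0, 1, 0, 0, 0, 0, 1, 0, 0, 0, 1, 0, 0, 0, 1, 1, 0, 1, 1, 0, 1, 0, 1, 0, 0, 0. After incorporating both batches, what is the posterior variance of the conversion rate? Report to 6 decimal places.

0.003908

The Beta prior is conjugate to a Binomial/Bernoulli likelihood; the update adds successes to α and failures to β.
After batch 1: Beta(5.37+7, 7.52+11) = Beta(12.37, 18.52).
After batch 2: Beta(12.37+11, 18.52+18) = Beta(23.37, 36.52).
Var = αβ/((α+β)²(α+β+1)) = 23.37·36.52/(59.89²·60.89) = 0.003908.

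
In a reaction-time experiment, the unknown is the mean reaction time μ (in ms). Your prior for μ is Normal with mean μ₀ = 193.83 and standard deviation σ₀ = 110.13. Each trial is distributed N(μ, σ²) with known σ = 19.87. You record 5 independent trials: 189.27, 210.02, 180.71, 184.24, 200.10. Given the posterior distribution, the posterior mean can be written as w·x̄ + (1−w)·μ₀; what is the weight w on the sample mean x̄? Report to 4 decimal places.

For Normal data with known variance σ², a Normal(μ₀, σ₀²) prior on μ is conjugate. Posterior precision = 1/σ₀² + n/σ²; posterior mean is the precision-weighted average of μ₀ and x̄.
σ₀² = 110.13² = 12128.6169, σ² = 19.87² = 394.8169. Prior precision 1/σ₀² = 1/12128.6169; data precision n/σ² = 5/394.8169.
w = (n/σ²)/(1/σ₀² + n/σ²) = n·σ₀²/(σ² + n·σ₀²) = 5·12128.6169/(394.8169 + 5·12128.6169) = 60643.0845/61037.9014 = 0.9935.

0.9935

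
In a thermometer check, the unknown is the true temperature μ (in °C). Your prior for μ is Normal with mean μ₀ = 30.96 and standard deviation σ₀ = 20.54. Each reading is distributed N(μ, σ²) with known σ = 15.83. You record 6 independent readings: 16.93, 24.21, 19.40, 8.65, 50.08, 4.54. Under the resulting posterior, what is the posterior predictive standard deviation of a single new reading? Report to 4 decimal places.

For Normal data with known variance σ², a Normal(μ₀, σ₀²) prior on μ is conjugate. Posterior precision = 1/σ₀² + n/σ²; posterior mean is the precision-weighted average of μ₀ and x̄.
σ₀² = 20.54² = 421.8916, σ² = 15.83² = 250.5889; σ² + n·σ₀² = 250.5889 + 6·421.8916 = 2781.9385.
Posterior precision = 1/σ₀² + n/σ² = 1/421.8916 + 6/250.5889 = (σ² + n·σ₀²)/(σ₀²σ²) = 2781.9385/(421.8916·250.5889); posterior variance σₙ² = σ₀²σ²/(σ² + n·σ₀²) = 421.8916·250.5889/2781.9385 = 38.002764.
Predictive variance for one new observation = σₙ² + σ² = 421.8916·250.5889/2781.9385 + 250.5889 = σ²·(σ₀² + 2781.9385)/2781.9385 = 250.5889·3203.8301/2781.9385 = 288.591664; SD = √(250.5889·3203.8301/2781.9385) = 16.9880.

16.9880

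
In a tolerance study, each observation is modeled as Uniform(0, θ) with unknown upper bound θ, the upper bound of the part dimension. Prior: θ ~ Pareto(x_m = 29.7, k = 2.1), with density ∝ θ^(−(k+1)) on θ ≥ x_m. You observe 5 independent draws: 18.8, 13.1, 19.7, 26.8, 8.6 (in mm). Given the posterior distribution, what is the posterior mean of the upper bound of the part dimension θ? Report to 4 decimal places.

A Pareto(scale x_m, shape k) prior on the upper bound θ of Uniform(0, θ) is conjugate: posterior is Pareto(max(x_m, max xᵢ), k + n).
Sample maximum = 26.8; prior scale x_m = 29.7 → posterior scale = max = 29.7.
Posterior shape = 2.1 + 5 = 7.1.
E[θ|data] = k·x_m/(k−1) = 7.1·29.7/6.1 = 34.5689.

34.5689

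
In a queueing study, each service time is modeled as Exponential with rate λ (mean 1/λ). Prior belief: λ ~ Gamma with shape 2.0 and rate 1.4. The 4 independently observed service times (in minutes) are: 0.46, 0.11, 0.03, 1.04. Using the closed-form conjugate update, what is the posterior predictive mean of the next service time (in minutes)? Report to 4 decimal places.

0.6080

With a Gamma(shape α, rate β) prior on the exponential rate λ, the posterior after n observations with total T = Σxᵢ is Gamma(α+n, β+T).
Sum of observations T = 1.64 minutes; n = 4.
Posterior: Gamma(2.0+4, 1.4+1.64) = Gamma(6.0, 3.04).
The predictive distribution for the next observation is Lomax; its mean is β/(α−1) = 3.04/5.0 = 0.6080.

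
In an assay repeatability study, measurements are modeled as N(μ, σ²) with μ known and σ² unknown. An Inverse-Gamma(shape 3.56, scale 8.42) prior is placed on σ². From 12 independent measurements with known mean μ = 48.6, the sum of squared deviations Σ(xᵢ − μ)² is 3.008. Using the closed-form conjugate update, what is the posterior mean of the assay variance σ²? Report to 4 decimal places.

1.1593

With known mean μ and an Inverse-Gamma(α, β) prior on σ², the Normal likelihood is conjugate: posterior is Inv-Gamma(α + n/2, β + Σ(xᵢ−μ)²/2).
Posterior: Inv-Gamma(3.56 + 12/2, 8.42 + 3.008/2) = Inv-Gamma(9.56, 9.9240).
E[σ²|data] = β/(α−1) = 9.9240/8.56 = 1.1593.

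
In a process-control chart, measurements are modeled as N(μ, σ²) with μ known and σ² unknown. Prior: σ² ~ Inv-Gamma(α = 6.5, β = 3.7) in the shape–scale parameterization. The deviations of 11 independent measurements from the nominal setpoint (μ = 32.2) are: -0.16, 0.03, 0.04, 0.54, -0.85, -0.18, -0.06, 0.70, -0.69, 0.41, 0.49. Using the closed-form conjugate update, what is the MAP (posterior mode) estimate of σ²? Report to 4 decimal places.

With known mean μ and an Inverse-Gamma(α, β) prior on σ², the Normal likelihood is conjugate: posterior is Inv-Gamma(α + n/2, β + Σ(xᵢ−μ)²/2).
Σ(xᵢ−μ)² = (-0.16)² + (0.03)² + (0.04)² + (0.54)² + (-0.85)² + (-0.18)² + (-0.06)² + (0.70)² + (-0.69)² + (0.41)² + (0.49)² = 2.4525.
Posterior: Inv-Gamma(6.5 + 11/2, 3.7 + 2.4525/2) = Inv-Gamma(12.00, 4.92625).
Mode = β/(α+1) = 4.92625/13.00 = 0.3789.

0.3789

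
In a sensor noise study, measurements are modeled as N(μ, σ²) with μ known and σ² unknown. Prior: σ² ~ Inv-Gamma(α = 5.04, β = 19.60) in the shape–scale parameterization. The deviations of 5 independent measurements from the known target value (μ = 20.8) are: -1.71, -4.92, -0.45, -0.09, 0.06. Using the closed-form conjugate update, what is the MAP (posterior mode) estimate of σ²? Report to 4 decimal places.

3.8961

With known mean μ and an Inverse-Gamma(α, β) prior on σ², the Normal likelihood is conjugate: posterior is Inv-Gamma(α + n/2, β + Σ(xᵢ−μ)²/2).
Σ(xᵢ−μ)² = (-1.71)² + (-4.92)² + (-0.45)² + (-0.09)² + (0.06)² = 27.3447.
Posterior: Inv-Gamma(5.04 + 5/2, 19.60 + 27.3447/2) = Inv-Gamma(7.54, 33.27235).
Mode = β/(α+1) = 33.27235/8.54 = 3.8961.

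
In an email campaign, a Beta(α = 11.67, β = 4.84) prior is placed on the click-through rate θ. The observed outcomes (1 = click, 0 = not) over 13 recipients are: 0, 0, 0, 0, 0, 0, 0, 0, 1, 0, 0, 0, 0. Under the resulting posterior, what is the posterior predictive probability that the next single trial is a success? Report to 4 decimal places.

0.4293

The Beta prior is conjugate to a Binomial/Bernoulli likelihood; the update adds successes to α and failures to β.
Posterior: Beta(α+k, β+n−k) = Beta(11.67+1, 4.84+12) = Beta(12.67, 16.84).
For a single future Bernoulli trial, P(success | data) = α/(α+β) = 0.4293.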